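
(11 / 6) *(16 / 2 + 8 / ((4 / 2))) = 22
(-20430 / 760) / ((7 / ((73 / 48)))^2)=-1209683/953344 = -1.27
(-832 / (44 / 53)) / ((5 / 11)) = -11024/5 = -2204.80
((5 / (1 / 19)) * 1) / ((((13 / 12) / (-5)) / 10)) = -57000/13 = -4384.62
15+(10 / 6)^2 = 160/9 = 17.78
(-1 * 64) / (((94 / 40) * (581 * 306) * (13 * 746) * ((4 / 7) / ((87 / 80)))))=-29/964713399 = 0.00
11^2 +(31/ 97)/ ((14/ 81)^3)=48680999/266168 = 182.90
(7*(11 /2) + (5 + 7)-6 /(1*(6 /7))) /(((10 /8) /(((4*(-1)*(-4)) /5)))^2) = 178176/625 = 285.08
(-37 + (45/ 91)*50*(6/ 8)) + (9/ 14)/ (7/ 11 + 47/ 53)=-971527/53872 = -18.03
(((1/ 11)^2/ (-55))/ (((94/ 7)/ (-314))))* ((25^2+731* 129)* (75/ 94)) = 782411070/2940179 = 266.11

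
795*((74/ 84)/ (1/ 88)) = 61631.43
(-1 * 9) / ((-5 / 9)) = 16.20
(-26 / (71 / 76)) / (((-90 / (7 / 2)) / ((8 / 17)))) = 27664/54315 = 0.51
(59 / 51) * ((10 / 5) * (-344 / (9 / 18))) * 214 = -17373376/51 = -340654.43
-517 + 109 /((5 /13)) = -1168/5 = -233.60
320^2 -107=102293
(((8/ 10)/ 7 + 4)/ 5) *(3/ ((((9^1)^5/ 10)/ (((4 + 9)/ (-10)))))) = -208/382725 = 0.00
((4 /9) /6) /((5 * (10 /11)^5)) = 161051/6750000 = 0.02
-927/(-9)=103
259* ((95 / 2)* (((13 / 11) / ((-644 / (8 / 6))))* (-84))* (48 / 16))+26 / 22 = 174499/23 = 7586.91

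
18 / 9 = 2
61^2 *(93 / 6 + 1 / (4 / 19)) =301401/4 = 75350.25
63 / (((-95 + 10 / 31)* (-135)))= 217/44025 = 0.00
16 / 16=1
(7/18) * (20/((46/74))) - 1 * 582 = -117884/207 = -569.49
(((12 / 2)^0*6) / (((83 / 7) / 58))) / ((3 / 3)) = 2436/83 = 29.35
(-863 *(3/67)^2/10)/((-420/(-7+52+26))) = 183819/6284600 = 0.03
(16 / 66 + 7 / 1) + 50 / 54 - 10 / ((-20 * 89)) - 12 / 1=-202267/52866 = -3.83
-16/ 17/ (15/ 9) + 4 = 292/85 = 3.44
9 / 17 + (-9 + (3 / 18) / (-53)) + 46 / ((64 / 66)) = 1685105/43248 = 38.96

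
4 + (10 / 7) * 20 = 32.57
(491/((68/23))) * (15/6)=56465/136 = 415.18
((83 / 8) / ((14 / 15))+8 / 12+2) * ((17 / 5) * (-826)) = -4644893/120 = -38707.44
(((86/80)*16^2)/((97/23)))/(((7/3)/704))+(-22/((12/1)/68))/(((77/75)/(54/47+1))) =19427.00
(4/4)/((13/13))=1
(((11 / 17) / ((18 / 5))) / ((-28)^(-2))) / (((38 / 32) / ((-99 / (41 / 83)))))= -314948480/13243 = -23782.26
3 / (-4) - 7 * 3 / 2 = -45/4 = -11.25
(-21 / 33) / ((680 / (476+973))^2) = -14697207/5086400 = -2.89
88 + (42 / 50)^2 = 88.71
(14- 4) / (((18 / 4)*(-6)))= -10/27 = -0.37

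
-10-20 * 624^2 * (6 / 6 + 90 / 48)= -22389130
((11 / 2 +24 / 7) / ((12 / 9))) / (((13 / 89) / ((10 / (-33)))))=-55625/4004 = -13.89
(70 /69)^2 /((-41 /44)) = -215600/195201 = -1.10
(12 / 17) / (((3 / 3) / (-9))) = -108/17 = -6.35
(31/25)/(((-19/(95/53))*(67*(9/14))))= -434/159795 = 0.00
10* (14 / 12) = 35/3 = 11.67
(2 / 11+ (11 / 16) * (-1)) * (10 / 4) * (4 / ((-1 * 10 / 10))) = 445/88 = 5.06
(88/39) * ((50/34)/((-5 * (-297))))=40/17901 = 0.00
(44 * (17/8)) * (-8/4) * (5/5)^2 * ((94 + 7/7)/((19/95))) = -88825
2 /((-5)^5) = -2/3125 = 0.00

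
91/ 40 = 2.28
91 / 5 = 18.20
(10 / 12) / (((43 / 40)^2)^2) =6400000/10256403 = 0.62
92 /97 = 0.95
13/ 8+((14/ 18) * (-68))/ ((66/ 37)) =-66587/2376 = -28.02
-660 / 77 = -60/7 = -8.57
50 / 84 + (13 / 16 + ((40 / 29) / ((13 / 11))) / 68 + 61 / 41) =257163961/88290384 = 2.91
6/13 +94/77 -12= -10328/1001 = -10.32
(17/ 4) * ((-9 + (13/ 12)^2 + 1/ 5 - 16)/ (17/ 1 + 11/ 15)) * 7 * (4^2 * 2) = -289187/228 = -1268.36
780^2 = 608400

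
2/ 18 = 1/9 = 0.11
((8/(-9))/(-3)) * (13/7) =104/189 = 0.55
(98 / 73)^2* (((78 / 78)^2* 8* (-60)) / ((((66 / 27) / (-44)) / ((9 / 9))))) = 82978560/5329 = 15571.13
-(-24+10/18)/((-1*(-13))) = 211/117 = 1.80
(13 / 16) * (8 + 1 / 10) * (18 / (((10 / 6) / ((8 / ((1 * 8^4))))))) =28431/204800 = 0.14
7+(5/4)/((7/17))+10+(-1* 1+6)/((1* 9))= 5189/252 = 20.59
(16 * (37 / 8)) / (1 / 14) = 1036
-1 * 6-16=-22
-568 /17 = -33.41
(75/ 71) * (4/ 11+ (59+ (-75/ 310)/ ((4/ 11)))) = 12009675/193688 = 62.01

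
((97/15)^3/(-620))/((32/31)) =-912673/2160000 = -0.42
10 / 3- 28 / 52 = 109/39 = 2.79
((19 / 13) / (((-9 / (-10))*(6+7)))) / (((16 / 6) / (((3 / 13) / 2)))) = 95/17576 = 0.01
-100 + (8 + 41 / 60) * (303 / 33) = -13379/660 = -20.27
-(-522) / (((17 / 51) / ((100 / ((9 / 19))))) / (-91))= -30084600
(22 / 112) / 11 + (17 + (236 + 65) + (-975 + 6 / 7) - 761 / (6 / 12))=-17425/8 = -2178.12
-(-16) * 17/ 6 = 45.33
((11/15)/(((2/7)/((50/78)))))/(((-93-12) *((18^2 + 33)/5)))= -55/250614 = 0.00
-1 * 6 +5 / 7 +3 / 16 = -571/112 = -5.10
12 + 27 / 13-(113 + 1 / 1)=-1299/13 = -99.92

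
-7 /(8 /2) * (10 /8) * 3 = -105/16 = -6.56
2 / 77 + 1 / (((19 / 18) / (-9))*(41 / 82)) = -24910/1463 = -17.03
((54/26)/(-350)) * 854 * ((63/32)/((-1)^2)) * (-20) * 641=127905.39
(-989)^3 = -967361669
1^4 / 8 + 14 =113/8 = 14.12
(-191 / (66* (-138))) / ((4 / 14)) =1337/18216 = 0.07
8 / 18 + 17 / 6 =59/18 = 3.28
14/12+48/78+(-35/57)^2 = 182387/84474 = 2.16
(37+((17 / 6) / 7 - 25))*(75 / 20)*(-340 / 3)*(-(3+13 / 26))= 221425/12 = 18452.08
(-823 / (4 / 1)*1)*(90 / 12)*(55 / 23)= -678975/184 = -3690.08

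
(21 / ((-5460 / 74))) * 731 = -27047/130 = -208.05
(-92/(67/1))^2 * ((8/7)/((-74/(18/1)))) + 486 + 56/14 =569089582/1162651 = 489.48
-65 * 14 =-910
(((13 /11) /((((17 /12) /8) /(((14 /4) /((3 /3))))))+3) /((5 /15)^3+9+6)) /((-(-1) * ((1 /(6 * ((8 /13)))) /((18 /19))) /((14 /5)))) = 114983712/6697405 = 17.17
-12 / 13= -0.92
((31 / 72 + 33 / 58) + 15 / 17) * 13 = 868387/35496 = 24.46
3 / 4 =0.75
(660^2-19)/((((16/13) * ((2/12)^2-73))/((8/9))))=-11325106/2627 = -4311.04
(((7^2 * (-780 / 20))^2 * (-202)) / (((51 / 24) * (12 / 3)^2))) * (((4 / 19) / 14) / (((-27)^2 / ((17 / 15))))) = -11709334/23085 = -507.23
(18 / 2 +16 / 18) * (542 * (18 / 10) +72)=51798/5 = 10359.60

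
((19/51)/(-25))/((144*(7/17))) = -19/75600 = 0.00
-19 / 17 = -1.12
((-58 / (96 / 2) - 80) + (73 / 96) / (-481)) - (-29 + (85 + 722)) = -13224959/15392 = -859.21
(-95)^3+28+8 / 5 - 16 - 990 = -4291757/5 = -858351.40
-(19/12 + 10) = -139/12 = -11.58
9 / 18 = 1/2 = 0.50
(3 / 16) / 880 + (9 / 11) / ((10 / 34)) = 3561/1280 = 2.78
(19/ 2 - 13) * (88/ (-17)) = 308/17 = 18.12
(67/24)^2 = 4489/576 = 7.79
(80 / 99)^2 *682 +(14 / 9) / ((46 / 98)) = 9194314/20493 = 448.66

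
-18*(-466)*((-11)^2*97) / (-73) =-98449956/73 = -1348629.53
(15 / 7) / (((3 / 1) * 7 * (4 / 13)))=65/196 = 0.33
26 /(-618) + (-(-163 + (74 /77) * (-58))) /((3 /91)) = 22552634/3399 = 6635.08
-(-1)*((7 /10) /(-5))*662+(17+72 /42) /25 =-16088/175 = -91.93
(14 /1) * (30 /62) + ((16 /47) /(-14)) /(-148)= 2556392/377363 = 6.77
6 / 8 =3/4 = 0.75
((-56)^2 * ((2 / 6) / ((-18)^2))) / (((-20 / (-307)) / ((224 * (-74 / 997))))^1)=-997411072/1211355 = -823.38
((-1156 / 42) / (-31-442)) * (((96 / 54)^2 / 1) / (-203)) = -147968/163328319 = 0.00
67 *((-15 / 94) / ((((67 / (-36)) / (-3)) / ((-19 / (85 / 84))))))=258552/799 = 323.59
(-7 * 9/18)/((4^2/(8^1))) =-7/4 = -1.75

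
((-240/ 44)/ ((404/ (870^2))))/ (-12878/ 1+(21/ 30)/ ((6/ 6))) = 113535000/143066803 = 0.79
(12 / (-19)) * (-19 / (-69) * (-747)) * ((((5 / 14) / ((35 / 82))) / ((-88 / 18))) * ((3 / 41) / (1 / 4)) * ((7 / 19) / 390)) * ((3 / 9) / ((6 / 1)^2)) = -249/4374370 = 0.00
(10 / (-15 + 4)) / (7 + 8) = -2/33 = -0.06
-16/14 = -8/7 = -1.14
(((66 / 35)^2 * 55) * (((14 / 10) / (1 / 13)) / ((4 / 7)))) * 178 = 27719406/25 = 1108776.24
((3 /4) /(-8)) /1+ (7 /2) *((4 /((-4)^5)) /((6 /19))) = -421/3072 = -0.14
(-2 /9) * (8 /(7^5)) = -16/151263 = 0.00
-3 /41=-0.07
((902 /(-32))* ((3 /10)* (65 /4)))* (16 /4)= -17589/32 = -549.66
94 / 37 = 2.54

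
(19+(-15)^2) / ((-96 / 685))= -41785/24 = -1741.04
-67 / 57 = -1.18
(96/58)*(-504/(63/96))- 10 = -37154/29 = -1281.17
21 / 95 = 0.22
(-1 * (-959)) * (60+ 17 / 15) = 879403/15 = 58626.87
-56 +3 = -53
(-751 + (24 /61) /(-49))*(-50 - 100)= 336714450/2989 = 112651.20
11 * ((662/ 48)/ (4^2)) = 3641/384 = 9.48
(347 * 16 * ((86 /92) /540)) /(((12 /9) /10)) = 14921/207 = 72.08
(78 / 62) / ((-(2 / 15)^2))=-8775/124 = -70.77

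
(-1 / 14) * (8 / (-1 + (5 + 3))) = -4/49 = -0.08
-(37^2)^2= -1874161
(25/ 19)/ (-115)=-5/437 = -0.01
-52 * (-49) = 2548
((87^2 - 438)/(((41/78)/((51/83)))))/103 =28367118/350509 = 80.93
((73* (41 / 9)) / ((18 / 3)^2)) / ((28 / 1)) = 2993/9072 = 0.33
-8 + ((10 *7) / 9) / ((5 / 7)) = 2.89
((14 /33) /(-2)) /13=-0.02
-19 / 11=-1.73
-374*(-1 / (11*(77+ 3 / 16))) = 544/1235 = 0.44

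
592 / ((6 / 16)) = 4736/3 = 1578.67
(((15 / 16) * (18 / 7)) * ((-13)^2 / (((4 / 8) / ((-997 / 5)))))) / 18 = -505479/56 = -9026.41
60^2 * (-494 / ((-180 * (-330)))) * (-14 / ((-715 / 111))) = -39368/605 = -65.07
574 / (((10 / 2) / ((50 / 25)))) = 1148/5 = 229.60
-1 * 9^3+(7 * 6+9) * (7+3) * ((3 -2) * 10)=4371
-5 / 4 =-1.25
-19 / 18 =-1.06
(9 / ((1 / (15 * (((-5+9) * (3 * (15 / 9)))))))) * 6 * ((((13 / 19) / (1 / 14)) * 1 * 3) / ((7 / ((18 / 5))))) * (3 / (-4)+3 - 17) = -67097160/19 = -3531429.47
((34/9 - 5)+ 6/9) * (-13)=65/9 = 7.22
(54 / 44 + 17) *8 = 1604/11 = 145.82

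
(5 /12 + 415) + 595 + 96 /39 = 1012.88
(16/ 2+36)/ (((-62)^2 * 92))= 11/88412 = 0.00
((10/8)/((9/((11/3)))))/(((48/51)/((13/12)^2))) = 158015/248832 = 0.64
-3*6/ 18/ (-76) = 1/76 = 0.01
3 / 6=1/2 = 0.50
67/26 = 2.58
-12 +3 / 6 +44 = 65/2 = 32.50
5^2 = 25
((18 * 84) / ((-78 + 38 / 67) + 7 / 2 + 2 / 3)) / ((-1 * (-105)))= -28944/147265 = -0.20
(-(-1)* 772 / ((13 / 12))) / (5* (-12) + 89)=9264/377 = 24.57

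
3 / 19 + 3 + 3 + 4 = 193/19 = 10.16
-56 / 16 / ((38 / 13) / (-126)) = 5733/38 = 150.87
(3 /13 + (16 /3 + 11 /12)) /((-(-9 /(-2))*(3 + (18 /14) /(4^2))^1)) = -18872/40365 = -0.47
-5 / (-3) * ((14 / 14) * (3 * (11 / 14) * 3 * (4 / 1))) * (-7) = -330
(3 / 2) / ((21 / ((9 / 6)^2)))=9/56 = 0.16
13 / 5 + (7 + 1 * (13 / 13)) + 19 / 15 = 178/15 = 11.87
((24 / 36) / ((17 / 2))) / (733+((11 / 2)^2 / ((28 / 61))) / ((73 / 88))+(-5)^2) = 4088/43649217 = 0.00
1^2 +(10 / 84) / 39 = 1643/1638 = 1.00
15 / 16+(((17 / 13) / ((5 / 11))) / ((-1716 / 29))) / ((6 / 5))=21829/24336 = 0.90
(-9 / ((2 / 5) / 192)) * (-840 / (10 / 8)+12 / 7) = 20269440/7 = 2895634.29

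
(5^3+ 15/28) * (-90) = -158175/14 = -11298.21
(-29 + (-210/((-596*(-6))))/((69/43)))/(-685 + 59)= 1194101/25743624 = 0.05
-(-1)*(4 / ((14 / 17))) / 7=34/49 = 0.69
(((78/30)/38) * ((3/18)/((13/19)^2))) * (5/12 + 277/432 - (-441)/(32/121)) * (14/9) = 14749301/233280 = 63.23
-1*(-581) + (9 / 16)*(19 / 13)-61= 108331/208 = 520.82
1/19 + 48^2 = 43777/19 = 2304.05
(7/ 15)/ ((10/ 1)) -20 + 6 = -2093/150 = -13.95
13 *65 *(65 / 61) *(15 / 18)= 274625/366 = 750.34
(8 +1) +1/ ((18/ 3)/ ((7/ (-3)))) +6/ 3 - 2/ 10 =937/90 = 10.41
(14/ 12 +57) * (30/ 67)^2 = 52350/4489 = 11.66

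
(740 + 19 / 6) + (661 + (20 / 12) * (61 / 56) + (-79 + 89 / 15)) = 1119649/840 = 1332.92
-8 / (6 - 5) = -8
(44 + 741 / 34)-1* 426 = -12247/34 = -360.21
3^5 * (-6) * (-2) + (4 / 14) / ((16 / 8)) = 2916.14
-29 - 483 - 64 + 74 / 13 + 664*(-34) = -300902/13 = -23146.31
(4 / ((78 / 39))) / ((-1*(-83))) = 2/83 = 0.02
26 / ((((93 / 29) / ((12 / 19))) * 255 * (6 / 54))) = 9048/50065 = 0.18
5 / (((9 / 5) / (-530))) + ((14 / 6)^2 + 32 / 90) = -1466.42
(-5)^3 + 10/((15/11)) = -353/3 = -117.67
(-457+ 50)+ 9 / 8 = -3247/8 = -405.88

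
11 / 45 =0.24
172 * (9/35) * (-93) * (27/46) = -1943514/805 = -2414.30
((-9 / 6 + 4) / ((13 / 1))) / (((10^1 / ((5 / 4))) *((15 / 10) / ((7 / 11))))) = 35/3432 = 0.01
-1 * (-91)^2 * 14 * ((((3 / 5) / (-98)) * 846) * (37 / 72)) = 6171711/20 = 308585.55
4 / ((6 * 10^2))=1/150 = 0.01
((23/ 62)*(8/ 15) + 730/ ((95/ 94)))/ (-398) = -3191704/1758165 = -1.82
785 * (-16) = -12560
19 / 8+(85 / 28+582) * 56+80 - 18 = 262611/8 = 32826.38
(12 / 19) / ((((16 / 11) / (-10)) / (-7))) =1155/38 = 30.39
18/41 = 0.44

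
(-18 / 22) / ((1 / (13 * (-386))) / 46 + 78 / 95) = -197357940/198049379 = -1.00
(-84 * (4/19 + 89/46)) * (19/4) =-855.98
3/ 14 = 0.21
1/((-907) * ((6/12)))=-2/907 = 0.00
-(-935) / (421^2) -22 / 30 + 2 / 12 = -2985047/5317230 = -0.56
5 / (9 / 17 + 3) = 1.42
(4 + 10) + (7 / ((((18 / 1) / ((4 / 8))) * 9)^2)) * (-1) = 1469657/104976 = 14.00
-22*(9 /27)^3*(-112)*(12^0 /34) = 2.68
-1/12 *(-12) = 1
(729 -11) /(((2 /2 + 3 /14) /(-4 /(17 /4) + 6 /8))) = -32669/289 = -113.04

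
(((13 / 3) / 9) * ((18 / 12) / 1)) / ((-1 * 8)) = -13/144 = -0.09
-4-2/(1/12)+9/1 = -19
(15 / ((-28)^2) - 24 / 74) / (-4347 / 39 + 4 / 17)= 1956513/713045648 = 0.00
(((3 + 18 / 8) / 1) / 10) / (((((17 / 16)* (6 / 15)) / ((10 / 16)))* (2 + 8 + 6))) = 105/2176 = 0.05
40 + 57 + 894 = 991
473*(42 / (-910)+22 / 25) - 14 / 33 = 4225489/10725 = 393.98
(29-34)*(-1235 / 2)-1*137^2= -31363/2 = -15681.50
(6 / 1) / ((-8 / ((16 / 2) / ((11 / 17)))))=-9.27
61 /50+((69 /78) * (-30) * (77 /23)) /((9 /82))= -1576121/1950 = -808.27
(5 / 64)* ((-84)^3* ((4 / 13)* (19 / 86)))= -1759590/559 = -3147.75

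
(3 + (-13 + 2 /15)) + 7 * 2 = 62/15 = 4.13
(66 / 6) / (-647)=-11/647 = -0.02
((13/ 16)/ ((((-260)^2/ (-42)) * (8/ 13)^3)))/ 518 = -507/121241600 = 0.00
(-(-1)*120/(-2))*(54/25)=-648/5 = -129.60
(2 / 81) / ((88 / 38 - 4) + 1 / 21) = -0.02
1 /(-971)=-1/971 = 0.00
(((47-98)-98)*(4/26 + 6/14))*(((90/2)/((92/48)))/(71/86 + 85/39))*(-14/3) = 733473360/231817 = 3164.02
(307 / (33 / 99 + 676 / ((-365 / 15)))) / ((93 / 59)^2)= -78012691/17329713 = -4.50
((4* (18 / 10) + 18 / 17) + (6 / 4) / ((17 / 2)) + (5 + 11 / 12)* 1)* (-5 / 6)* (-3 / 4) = 14639/1632 = 8.97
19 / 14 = 1.36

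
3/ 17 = 0.18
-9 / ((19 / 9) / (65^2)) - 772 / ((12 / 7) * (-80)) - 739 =-85478171/4560 = -18745.21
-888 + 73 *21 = 645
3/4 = 0.75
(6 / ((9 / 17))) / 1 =11.33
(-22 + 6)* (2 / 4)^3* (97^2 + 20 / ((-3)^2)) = -169402/9 = -18822.44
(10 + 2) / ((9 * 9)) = 4/27 = 0.15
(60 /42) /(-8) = -0.18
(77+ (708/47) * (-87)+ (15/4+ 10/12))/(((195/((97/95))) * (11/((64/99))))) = -56618512/149710275 = -0.38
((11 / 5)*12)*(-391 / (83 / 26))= -1341912/415 = -3233.52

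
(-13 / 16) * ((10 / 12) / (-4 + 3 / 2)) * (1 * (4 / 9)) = 13/108 = 0.12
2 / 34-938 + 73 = -14704/17 = -864.94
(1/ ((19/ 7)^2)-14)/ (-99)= 455/3249 = 0.14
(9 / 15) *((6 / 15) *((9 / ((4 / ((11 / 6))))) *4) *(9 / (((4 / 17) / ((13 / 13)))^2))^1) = 257499/400 = 643.75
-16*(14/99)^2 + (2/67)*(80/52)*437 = 168590024/8536671 = 19.75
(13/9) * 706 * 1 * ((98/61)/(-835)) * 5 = -9.81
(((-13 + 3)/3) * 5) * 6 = -100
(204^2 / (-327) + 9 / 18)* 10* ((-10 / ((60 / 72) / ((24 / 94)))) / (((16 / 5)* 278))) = 6217875/1424194 = 4.37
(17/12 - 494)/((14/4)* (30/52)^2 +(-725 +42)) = 1997918/2765523 = 0.72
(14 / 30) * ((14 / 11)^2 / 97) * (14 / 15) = 19208/2640825 = 0.01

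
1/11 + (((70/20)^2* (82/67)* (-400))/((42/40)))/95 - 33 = -3908078/42009 = -93.03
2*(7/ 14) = 1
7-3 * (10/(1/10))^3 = -2999993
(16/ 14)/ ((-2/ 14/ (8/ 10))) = -32/5 = -6.40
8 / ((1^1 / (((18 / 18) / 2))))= 4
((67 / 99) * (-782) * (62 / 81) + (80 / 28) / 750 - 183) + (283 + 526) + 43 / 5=322080491/1403325 = 229.51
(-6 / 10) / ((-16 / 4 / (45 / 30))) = 9/40 = 0.22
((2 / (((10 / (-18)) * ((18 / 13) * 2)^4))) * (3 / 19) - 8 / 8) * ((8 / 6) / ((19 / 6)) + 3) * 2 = -38784733/5614272 = -6.91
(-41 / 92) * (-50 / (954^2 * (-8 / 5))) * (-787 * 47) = 189568625/334922688 = 0.57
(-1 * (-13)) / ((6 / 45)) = 195/2 = 97.50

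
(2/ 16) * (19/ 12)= 19/96 = 0.20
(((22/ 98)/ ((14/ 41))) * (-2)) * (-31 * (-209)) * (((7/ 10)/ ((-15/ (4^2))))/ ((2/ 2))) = 23376232/3675 = 6360.88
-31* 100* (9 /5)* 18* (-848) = 85173120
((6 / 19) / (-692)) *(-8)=12/3287 = 0.00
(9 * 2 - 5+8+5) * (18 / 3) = 156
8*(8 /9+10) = 784/9 = 87.11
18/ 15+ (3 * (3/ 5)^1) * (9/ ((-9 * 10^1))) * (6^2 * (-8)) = 1326/25 = 53.04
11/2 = 5.50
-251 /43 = -5.84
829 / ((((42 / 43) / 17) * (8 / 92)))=13937977/84 = 165928.30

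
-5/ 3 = -1.67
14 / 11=1.27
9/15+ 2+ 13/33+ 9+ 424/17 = 103603/2805 = 36.94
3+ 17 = 20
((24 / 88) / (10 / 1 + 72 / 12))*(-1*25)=-75/176 = -0.43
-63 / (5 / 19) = -239.40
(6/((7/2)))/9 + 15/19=391/399 = 0.98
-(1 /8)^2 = -1/64 = -0.02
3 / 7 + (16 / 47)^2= 0.54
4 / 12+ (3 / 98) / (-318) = 10385/31164 = 0.33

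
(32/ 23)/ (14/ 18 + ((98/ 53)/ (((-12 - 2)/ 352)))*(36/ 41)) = -625824/18011875 = -0.03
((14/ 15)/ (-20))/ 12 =-7/1800 = 0.00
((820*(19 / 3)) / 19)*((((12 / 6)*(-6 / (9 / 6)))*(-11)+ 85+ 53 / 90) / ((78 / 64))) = 40994752/1053 = 38931.39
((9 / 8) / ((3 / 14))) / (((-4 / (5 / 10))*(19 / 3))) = -0.10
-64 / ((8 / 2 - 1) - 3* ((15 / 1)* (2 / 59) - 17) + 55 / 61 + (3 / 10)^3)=-230336000/192198173 = -1.20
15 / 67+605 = 40550/67 = 605.22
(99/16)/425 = 99/6800 = 0.01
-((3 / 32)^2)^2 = -81/1048576 = 0.00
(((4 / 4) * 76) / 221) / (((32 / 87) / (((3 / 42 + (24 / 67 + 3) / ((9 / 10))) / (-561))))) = -0.01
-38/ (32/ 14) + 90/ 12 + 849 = 6719/8 = 839.88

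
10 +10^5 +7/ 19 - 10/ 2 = 1900102/19 = 100005.37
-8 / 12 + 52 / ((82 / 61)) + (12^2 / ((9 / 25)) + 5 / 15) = 53917/123 = 438.35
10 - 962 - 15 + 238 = -729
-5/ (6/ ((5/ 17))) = -0.25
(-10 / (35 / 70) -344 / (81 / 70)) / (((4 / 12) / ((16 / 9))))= -411200/243 = -1692.18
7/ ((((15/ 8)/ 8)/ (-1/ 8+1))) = 392/15 = 26.13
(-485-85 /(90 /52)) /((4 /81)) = -43263/4 = -10815.75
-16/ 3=-5.33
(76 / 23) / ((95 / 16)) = 64/115 = 0.56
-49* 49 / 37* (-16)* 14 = 537824/37 = 14535.78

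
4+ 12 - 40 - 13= -37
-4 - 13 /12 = -61/12 = -5.08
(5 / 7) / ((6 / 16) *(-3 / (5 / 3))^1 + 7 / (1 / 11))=200/21371 = 0.01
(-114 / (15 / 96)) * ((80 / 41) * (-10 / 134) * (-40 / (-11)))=11673600/30217 = 386.33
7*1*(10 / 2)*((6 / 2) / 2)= 105/2 = 52.50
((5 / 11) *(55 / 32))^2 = 625/1024 = 0.61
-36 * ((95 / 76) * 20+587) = -22032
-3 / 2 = -1.50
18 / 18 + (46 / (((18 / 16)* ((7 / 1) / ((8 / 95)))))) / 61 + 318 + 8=119385739/365085 = 327.01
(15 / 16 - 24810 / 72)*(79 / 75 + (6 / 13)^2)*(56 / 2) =-370665743/30420 = -12184.94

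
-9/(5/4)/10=-18/25 = -0.72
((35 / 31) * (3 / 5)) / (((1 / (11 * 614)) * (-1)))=-141834/31 = -4575.29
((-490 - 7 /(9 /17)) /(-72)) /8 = 4529/5184 = 0.87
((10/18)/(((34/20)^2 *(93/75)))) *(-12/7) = -50000/188139 = -0.27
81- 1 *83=-2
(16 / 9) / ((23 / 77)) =5.95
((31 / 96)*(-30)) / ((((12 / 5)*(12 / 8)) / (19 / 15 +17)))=-21235/432 = -49.16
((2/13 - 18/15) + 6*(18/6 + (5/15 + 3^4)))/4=16411/130 = 126.24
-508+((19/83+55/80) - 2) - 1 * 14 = -694655/1328 = -523.08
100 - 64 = 36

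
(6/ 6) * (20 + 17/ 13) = 277/13 = 21.31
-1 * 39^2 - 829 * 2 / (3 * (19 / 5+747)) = -8568896/5631 = -1521.74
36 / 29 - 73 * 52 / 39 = -8360/87 = -96.09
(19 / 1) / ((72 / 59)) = 1121/72 = 15.57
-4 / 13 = -0.31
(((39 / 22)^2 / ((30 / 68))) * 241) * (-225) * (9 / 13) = -64712115/242 = -267405.43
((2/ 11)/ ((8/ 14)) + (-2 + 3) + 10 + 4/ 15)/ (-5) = -2.32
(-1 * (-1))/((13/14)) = 14/13 = 1.08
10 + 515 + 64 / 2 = 557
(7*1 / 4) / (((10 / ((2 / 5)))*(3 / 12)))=7/25 = 0.28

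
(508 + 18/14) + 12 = 3649/7 = 521.29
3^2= 9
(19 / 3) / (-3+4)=19/3 = 6.33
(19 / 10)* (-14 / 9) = -2.96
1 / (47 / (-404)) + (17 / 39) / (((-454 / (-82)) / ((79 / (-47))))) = -3631675/416091 = -8.73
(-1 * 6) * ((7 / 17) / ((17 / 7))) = -294/289 = -1.02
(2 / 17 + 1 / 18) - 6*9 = -53.83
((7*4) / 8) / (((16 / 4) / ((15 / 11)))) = 105/88 = 1.19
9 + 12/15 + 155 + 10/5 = 834/5 = 166.80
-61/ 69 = -0.88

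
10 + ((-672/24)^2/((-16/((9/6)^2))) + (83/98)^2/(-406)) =-390904095/3899224 = -100.25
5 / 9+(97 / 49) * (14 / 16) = 2.29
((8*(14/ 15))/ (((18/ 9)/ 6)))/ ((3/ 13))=97.07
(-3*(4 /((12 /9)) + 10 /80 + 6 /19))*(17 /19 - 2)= 32949/2888 = 11.41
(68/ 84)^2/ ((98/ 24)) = 1156/7203 = 0.16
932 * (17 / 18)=7922/9 = 880.22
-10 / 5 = -2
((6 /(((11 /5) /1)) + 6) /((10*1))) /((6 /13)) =104/55 = 1.89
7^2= 49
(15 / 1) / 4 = 15/4 = 3.75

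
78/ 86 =39/43 = 0.91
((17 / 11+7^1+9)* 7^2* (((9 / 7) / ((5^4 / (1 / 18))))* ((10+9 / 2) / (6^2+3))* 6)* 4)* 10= 156716/17875 = 8.77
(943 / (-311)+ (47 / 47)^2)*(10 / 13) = -6320/4043 = -1.56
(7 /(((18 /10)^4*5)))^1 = 875/6561 = 0.13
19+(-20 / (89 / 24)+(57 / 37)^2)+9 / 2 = 4990609/243682 = 20.48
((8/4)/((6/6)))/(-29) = -2/29 = -0.07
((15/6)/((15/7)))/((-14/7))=-0.58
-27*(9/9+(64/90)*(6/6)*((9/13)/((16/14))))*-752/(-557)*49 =-92525328/36205 = -2555.60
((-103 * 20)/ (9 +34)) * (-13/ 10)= 2678/43 = 62.28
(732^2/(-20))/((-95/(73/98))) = 4889394/23275 = 210.07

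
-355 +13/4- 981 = -1332.75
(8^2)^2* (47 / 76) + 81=49667/19 = 2614.05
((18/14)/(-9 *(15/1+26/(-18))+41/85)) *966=-35190/3443 = -10.22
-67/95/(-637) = 67/60515 = 0.00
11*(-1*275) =-3025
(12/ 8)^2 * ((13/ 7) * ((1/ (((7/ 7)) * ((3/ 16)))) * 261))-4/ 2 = 40702/7 = 5814.57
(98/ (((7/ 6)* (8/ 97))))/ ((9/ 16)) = 5432/3 = 1810.67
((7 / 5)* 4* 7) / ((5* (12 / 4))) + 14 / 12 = 189/50 = 3.78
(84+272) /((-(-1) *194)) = 178/97 = 1.84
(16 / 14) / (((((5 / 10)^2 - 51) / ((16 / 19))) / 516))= -264192/26999 = -9.79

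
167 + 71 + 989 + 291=1518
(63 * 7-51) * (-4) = -1560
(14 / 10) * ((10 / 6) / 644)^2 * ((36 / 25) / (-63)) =-1/4665780 = 0.00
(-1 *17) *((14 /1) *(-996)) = 237048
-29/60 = -0.48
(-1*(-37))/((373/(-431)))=-15947/373 = -42.75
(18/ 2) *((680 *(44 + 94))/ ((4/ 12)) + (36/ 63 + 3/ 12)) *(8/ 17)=141886494/119 = 1192323.48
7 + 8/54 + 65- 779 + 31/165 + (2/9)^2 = -3147968/4455 = -706.61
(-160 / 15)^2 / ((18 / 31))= 15872/81 = 195.95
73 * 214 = 15622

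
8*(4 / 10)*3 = 48/5 = 9.60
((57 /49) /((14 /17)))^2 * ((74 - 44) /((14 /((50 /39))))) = 117370125/21412118 = 5.48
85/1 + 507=592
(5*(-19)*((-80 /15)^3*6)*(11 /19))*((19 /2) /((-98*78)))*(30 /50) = -214016/5733 = -37.33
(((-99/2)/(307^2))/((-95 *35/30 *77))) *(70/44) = 27/275772574 = 0.00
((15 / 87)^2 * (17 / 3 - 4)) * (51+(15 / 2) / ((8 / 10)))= 20125/6728 = 2.99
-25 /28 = -0.89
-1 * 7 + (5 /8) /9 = -499/72 = -6.93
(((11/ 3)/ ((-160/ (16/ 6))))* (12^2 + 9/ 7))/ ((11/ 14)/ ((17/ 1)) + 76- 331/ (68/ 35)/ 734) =-15510154/132441185 = -0.12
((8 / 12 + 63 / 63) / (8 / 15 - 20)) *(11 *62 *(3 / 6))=-8525/292 = -29.20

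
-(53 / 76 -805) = 804.30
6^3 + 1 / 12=2593/12 = 216.08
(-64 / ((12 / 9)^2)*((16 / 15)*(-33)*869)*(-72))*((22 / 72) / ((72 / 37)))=-62248208/5 = -12449641.60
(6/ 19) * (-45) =-270/19 = -14.21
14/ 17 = 0.82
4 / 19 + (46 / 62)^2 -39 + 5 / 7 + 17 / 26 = -122527001/3323138 = -36.87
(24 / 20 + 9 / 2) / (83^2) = 57/68890 = 0.00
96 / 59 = 1.63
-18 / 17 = -1.06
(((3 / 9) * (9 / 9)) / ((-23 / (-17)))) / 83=17/5727 = 0.00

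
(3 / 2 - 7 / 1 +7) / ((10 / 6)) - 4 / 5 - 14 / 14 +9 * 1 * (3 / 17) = 117/170 = 0.69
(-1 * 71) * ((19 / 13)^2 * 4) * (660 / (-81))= 4943.08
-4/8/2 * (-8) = 2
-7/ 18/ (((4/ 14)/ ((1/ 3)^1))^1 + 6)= -49/864 = -0.06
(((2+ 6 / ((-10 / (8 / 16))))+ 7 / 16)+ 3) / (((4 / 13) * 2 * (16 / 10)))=5343/1024 = 5.22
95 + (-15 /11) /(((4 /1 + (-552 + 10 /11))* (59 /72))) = 5621995/59177 = 95.00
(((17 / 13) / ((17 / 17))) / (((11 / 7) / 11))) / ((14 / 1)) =17/26 = 0.65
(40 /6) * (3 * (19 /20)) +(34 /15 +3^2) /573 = 19.02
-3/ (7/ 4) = -12/7 = -1.71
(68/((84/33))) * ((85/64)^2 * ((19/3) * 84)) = 25670425/1024 = 25068.77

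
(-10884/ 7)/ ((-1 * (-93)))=-3628/217 = -16.72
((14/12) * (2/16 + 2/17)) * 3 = 231/272 = 0.85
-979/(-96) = 979/96 = 10.20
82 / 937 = 0.09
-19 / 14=-1.36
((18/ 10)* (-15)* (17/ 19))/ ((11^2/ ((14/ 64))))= -3213/73568 = -0.04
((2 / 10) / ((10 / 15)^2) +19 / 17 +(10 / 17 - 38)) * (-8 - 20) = 85309/85 = 1003.64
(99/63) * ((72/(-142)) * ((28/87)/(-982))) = 264/1010969 = 0.00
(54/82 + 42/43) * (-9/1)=-25947/1763 = -14.72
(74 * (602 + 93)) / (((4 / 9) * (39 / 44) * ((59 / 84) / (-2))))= -285127920/767 = -371744.35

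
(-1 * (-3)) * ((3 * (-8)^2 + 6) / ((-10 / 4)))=-1188/5 = -237.60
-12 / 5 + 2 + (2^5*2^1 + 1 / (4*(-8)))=10171/160 = 63.57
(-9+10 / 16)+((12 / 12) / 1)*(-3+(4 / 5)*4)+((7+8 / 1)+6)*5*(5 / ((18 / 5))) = 137.66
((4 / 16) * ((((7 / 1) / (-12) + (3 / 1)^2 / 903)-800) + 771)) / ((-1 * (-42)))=-0.18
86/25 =3.44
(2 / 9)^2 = 4/81 = 0.05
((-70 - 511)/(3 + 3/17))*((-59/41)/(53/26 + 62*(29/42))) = 53029613/9035703 = 5.87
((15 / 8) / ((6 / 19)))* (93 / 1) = 8835/16 = 552.19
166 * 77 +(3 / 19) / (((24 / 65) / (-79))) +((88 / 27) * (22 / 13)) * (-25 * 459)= -99875123/1976 = -50544.09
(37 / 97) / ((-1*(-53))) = 37/5141 = 0.01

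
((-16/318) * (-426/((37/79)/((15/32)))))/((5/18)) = 151443/1961 = 77.23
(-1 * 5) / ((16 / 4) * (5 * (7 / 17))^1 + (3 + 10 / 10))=-85/208 = -0.41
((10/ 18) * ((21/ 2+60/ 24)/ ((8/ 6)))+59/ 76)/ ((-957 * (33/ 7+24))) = -2471/10964349 = 0.00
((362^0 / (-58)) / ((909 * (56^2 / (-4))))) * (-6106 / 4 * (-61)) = 186233/82668096 = 0.00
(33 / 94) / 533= 33/50102 = 0.00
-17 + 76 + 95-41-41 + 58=130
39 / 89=0.44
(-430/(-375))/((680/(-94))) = -2021/12750 = -0.16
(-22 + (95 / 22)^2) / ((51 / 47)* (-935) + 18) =25427/7556692 = 0.00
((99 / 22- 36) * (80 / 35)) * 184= -13248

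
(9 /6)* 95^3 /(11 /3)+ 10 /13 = 100313095/286 = 350745.09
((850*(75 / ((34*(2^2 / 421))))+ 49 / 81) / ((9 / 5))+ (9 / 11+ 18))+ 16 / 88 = 319753259/2916 = 109654.75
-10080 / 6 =-1680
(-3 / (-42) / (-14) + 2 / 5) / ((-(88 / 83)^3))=-221281569/667842560 = -0.33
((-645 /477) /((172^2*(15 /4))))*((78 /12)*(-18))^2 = -1521/9116 = -0.17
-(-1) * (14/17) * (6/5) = 84/85 = 0.99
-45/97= -0.46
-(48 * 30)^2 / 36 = -57600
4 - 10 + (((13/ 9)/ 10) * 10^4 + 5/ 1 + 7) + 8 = 13126/9 = 1458.44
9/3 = 3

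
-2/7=-0.29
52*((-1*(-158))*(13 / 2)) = 53404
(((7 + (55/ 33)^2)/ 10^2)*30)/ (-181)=-44/2715 = -0.02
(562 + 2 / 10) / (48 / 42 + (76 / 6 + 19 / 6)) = 118062/3565 = 33.12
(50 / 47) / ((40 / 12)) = 15/47 = 0.32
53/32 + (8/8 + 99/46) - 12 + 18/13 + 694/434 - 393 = -824705249/2076256 = -397.21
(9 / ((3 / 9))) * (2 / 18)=3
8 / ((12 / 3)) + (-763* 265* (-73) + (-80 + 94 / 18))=132841460/9 = 14760162.22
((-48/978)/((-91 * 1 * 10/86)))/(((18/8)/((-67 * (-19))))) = 1751648/667485 = 2.62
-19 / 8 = -2.38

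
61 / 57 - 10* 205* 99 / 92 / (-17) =5831777/44574 = 130.83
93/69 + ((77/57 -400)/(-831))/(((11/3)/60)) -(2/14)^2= 598784348/65245411 = 9.18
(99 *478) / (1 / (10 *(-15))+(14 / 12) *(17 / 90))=127769400/577 = 221437.44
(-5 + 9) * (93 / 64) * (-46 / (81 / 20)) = -3565/54 = -66.02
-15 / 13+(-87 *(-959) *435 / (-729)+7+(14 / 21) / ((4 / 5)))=-104833403/2106 = -49778.44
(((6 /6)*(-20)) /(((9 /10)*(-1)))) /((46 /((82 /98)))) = 4100/10143 = 0.40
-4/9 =-0.44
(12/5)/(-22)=-6/55 = -0.11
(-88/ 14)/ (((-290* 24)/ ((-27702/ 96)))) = -16929/64960 = -0.26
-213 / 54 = -71/18 = -3.94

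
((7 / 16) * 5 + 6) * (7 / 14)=131/32 = 4.09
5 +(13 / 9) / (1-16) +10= 14.90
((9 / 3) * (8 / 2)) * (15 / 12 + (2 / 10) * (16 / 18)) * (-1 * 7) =-1799/15 = -119.93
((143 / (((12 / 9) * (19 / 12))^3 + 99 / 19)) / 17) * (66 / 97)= 65362869/166954654 = 0.39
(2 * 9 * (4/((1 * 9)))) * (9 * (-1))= -72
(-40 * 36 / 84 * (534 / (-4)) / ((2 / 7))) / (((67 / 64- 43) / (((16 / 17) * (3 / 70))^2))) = -19685376/63370475 = -0.31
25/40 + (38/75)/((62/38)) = 17401/18600 = 0.94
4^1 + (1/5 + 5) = 9.20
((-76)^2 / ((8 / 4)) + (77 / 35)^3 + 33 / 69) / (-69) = -8334988/198375 = -42.02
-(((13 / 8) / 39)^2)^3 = -1/191102976 = 0.00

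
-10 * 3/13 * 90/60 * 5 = -225/13 = -17.31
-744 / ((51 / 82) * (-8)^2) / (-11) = 1271/748 = 1.70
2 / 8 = 1/4 = 0.25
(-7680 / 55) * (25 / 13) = -268.53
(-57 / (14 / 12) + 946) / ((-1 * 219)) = -6280/1533 = -4.10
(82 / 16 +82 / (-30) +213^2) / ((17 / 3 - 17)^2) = 16333701/46240 = 353.24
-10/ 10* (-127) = 127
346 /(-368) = -173/184 = -0.94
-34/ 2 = -17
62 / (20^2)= 31/200 = 0.16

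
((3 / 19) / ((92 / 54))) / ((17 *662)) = 81/9835996 = 0.00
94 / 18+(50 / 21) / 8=1391/252 = 5.52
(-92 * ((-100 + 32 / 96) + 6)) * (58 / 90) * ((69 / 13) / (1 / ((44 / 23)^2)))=63105856/585 = 107873.26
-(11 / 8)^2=-121/64 = -1.89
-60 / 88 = -15/22 = -0.68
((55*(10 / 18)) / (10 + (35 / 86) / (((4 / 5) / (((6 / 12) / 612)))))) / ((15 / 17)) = 8748608/2526441 = 3.46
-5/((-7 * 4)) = 5/28 = 0.18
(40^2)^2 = 2560000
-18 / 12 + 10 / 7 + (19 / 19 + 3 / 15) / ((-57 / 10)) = -75/266 = -0.28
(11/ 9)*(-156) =-190.67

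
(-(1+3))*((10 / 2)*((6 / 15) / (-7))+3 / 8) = -0.36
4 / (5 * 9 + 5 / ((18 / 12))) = 12/145 = 0.08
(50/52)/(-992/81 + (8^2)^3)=2025/552049472 = 0.00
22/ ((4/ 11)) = 121/2 = 60.50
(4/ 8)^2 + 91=365/4 = 91.25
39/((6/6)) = 39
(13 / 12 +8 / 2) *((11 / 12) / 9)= 671/1296 = 0.52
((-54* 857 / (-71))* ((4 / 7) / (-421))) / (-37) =185112/7741769 = 0.02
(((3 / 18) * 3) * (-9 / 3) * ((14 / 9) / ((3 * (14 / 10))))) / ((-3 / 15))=25/9 = 2.78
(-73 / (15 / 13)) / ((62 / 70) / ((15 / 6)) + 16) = -33215/8586 = -3.87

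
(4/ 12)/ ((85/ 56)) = 56/255 = 0.22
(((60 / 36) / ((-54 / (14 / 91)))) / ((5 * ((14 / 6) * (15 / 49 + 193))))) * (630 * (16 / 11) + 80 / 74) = -326725/169142688 = 0.00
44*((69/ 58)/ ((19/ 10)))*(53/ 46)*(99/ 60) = 57717/1102 = 52.37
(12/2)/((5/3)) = 3.60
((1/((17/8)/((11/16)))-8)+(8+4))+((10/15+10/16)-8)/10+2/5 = 3307/816 = 4.05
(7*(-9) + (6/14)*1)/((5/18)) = -225.26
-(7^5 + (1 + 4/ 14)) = -117658/7 = -16808.29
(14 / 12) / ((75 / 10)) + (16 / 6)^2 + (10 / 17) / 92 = 85313/11730 = 7.27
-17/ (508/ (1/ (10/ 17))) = -289/5080 = -0.06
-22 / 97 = -0.23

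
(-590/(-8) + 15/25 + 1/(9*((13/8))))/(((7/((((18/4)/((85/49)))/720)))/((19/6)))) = 0.12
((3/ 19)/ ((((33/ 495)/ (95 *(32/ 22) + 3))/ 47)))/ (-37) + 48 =-2913411/7733 = -376.75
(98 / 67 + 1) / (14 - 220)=-165/13802 = -0.01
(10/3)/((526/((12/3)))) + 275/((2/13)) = 2820715/1578 = 1787.53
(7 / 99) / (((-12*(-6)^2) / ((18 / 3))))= -7/7128 = 0.00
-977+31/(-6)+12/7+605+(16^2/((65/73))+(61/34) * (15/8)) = -31403129/371280 = -84.58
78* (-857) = -66846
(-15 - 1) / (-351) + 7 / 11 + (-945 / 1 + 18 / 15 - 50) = -19172144/19305 = -993.12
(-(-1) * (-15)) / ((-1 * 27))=5/9 = 0.56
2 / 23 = 0.09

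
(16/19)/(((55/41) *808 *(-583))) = -82/61532735 = 0.00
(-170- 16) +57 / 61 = -11289/61 = -185.07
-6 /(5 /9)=-54/5 = -10.80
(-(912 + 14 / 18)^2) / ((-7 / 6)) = 134972450/189 = 714139.95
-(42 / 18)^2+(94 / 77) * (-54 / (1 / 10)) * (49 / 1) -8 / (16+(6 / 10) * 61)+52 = -839834233/26037 = -32255.41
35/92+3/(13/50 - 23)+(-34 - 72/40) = -6198047/174340 = -35.55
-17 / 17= -1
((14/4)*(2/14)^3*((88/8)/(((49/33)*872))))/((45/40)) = 121/1570254 = 0.00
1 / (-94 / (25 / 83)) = -25/7802 = 0.00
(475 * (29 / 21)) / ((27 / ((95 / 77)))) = 1308625/43659 = 29.97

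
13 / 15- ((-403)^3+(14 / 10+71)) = 981761332/15 = 65450755.47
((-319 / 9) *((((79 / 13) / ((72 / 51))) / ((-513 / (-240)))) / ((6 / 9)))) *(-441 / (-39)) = -104962165/86697 = -1210.68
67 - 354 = -287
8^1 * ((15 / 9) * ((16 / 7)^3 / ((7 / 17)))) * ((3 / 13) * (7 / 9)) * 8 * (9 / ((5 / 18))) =80216064/4459 = 17989.70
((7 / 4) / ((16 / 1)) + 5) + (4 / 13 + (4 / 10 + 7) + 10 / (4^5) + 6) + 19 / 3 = 2511991/99840 = 25.16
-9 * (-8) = 72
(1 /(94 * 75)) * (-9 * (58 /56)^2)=-2523/1842400 = 0.00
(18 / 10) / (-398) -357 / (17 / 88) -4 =-3685489/1990 = -1852.00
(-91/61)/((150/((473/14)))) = -6149/18300 = -0.34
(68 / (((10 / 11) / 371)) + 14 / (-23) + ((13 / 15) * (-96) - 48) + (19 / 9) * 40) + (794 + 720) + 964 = 31237786/1035 = 30181.44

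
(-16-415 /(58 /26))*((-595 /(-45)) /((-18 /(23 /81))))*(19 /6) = 11284651/84564 = 133.45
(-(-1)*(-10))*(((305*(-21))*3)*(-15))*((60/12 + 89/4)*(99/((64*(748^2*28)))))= -201963375/26042368 = -7.76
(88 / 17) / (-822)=-44/6987 = -0.01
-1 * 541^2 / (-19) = 292681/19 = 15404.26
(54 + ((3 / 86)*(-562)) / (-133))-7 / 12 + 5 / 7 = 532145/9804 = 54.28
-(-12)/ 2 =6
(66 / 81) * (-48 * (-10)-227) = 5566/27 = 206.15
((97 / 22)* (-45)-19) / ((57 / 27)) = -102.98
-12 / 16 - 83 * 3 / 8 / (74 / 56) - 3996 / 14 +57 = -261831/1036 = -252.73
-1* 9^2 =-81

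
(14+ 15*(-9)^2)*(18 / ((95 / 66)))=1460052/95 = 15368.97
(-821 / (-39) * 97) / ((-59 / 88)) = -7008056/2301 = -3045.66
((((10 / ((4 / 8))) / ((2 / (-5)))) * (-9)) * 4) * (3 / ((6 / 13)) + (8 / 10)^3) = 12621.60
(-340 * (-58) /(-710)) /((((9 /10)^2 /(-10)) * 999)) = 1972000/5745249 = 0.34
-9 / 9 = -1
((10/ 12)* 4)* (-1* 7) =-70/3 = -23.33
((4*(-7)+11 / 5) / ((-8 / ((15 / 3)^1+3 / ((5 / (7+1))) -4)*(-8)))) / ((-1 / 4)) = 3741/400 = 9.35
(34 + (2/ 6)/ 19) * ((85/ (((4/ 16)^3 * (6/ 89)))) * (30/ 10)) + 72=469397224/57 = 8235039.02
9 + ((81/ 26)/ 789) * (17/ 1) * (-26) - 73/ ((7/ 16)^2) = -374.13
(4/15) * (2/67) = 8/1005 = 0.01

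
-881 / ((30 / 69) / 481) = -9746503/10 = -974650.30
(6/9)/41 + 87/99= 1211/1353 = 0.90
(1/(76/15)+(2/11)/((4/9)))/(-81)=-169/22572 = -0.01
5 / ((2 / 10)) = 25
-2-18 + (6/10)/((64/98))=-3053/160 = -19.08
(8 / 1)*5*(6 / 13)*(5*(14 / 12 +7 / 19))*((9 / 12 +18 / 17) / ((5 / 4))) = 861000/4199 = 205.05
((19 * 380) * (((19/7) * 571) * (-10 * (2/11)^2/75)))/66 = -62663824/83853 = -747.31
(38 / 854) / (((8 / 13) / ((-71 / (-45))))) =17537/153720 = 0.11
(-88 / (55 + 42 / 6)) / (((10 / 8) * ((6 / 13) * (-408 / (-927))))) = -14729/2635 = -5.59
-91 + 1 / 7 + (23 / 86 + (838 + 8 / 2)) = 452349/602 = 751.41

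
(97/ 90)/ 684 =97/61560 = 0.00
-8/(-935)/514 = 4/240295 = 0.00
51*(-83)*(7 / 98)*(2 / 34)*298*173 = -6418473/7 = -916924.71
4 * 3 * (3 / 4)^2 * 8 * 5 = 270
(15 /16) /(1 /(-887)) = -13305/16 = -831.56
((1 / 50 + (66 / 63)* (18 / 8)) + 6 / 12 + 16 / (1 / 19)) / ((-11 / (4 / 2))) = -107407/1925 = -55.80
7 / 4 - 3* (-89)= 1075/4 = 268.75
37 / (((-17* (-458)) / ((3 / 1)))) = 111/7786 = 0.01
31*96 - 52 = 2924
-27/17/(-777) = 9/4403 = 0.00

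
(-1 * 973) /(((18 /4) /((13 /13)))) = -1946/9 = -216.22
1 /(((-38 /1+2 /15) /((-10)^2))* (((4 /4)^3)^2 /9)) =-23.77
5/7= 0.71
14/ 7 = 2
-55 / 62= -0.89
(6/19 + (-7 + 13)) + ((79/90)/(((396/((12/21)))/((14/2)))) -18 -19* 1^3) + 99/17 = -71521783/2877930 = -24.85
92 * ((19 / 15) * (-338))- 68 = -591844/15 = -39456.27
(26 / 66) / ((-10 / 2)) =-13/165 = -0.08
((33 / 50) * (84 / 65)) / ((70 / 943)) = 93357/8125 = 11.49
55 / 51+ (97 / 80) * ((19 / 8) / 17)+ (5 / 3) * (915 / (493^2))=585230513/466654080 = 1.25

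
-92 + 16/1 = -76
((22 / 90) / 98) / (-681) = -11/3003210 = 0.00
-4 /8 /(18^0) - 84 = -169/2 = -84.50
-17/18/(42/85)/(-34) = 85/1512 = 0.06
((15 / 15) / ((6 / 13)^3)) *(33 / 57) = 24167/4104 = 5.89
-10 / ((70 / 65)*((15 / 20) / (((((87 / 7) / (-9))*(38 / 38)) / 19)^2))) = -218660/3343221 = -0.07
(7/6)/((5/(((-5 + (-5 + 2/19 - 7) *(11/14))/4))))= -159/190 = -0.84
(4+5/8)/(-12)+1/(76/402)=8945/1824 = 4.90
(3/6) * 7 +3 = 13/2 = 6.50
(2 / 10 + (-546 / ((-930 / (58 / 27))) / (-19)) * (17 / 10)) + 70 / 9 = 3126902/397575 = 7.86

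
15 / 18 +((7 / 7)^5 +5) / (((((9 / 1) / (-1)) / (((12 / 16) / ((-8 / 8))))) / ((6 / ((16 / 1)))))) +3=193/48 = 4.02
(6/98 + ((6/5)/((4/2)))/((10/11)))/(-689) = -1767/1688050 = 0.00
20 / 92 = 5/23 = 0.22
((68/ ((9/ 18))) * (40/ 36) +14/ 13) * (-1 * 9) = -17806/13 = -1369.69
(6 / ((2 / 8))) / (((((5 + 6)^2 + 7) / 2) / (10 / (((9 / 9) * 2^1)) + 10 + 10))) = 75/8 = 9.38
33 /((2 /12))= 198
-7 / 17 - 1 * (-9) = 146/17 = 8.59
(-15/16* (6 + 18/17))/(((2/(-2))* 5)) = 45/34 = 1.32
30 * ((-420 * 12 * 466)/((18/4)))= -15657600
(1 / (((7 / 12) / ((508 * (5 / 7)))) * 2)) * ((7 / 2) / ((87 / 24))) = 60960/203 = 300.30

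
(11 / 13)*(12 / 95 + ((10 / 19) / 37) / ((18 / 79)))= 65681/411255 = 0.16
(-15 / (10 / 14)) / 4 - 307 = -1249/4 = -312.25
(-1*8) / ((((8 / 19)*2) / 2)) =-19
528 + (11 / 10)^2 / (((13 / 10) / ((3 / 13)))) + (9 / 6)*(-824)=-1196157/1690 = -707.79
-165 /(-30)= 11/2 = 5.50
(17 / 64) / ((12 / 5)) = 85/768 = 0.11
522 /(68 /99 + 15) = 51678/1553 = 33.28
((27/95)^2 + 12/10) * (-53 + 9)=-508596/9025 = -56.35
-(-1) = 1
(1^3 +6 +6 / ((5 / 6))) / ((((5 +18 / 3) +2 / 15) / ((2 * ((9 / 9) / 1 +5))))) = 2556/167 = 15.31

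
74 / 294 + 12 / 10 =1067/735 = 1.45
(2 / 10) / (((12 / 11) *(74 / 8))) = 11/555 = 0.02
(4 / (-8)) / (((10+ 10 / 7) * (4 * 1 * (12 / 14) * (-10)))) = 49/38400 = 0.00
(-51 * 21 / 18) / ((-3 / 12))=238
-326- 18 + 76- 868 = -1136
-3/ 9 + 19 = 56/3 = 18.67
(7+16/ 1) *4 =92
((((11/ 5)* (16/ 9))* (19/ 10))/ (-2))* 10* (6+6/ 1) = -6688/15 = -445.87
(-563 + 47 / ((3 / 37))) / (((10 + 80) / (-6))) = -1.11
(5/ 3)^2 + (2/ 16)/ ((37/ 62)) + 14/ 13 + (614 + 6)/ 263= 29244545/4554108 = 6.42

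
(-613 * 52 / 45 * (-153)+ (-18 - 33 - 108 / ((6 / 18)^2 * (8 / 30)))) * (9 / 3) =1570236/5 = 314047.20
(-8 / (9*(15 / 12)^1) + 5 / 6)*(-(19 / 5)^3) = -75449/11250 = -6.71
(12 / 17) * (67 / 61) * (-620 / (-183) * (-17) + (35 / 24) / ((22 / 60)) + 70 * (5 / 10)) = -10044305/695827 = -14.44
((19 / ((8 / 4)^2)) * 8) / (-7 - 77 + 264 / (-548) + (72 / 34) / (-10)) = -221255/493128 = -0.45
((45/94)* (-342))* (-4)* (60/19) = 97200/47 = 2068.09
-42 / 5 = -8.40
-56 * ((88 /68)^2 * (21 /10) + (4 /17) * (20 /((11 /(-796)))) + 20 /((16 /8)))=291085088/15895 = 18313.00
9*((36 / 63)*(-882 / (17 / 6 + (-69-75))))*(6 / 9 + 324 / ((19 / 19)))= 1262304/121 = 10432.26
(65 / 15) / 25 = 13/75 = 0.17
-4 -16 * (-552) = 8828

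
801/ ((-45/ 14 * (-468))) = 623/1170 = 0.53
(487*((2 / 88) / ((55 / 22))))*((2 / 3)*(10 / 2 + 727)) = 118828/55 = 2160.51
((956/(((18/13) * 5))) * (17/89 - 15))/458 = -4095026/917145 = -4.46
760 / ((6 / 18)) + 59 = 2339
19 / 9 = 2.11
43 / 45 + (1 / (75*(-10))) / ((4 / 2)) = 4297/4500 = 0.95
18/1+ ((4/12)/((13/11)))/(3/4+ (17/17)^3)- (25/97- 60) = 2062961/26481 = 77.90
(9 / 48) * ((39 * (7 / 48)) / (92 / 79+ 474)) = 21567/9609728 = 0.00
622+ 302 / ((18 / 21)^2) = 1033.06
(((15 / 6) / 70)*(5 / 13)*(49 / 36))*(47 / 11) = 1645/20592 = 0.08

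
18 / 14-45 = -306/7 = -43.71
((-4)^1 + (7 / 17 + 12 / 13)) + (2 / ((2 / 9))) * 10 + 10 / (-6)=56798/663 = 85.67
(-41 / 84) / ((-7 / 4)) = 41/147 = 0.28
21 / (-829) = -0.03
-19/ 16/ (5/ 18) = -171/40 = -4.28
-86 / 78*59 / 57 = -2537/2223 = -1.14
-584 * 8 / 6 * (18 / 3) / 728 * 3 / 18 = -1.07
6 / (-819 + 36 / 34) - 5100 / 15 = -1575934/4635 = -340.01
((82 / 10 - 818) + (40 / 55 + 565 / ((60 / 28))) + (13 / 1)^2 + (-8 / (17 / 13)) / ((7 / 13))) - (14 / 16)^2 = -488246147/1256640 = -388.53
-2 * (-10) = 20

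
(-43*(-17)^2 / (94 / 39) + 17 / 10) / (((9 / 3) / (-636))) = 256781396/235 = 1092686.79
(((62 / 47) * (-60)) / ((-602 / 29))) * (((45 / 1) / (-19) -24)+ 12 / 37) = -987587460/9945341 = -99.30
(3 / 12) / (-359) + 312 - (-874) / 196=22267285/70364 = 316.46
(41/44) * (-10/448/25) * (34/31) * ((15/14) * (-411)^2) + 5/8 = -351877091/2138752 = -164.52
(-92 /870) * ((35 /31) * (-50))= 16100/2697 = 5.97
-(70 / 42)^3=-4.63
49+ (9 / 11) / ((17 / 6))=9217/187 = 49.29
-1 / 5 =-0.20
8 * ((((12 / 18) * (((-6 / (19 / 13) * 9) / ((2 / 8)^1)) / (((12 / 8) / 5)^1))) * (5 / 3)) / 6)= -41600/57 = -729.82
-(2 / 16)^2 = -1/64 = -0.02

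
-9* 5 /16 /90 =-1/32 = -0.03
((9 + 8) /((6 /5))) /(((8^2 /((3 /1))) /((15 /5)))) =255/128 = 1.99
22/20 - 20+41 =221/10 = 22.10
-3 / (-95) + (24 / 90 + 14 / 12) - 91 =-10207/114 = -89.54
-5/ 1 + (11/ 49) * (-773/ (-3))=7768/147 = 52.84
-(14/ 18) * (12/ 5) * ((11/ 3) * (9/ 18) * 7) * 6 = -2156/15 = -143.73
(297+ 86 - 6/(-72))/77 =4597/924 = 4.98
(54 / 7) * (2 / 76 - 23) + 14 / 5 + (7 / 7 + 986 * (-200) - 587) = -131643683/665 = -197960.43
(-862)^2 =743044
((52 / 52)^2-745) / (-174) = 124/29 = 4.28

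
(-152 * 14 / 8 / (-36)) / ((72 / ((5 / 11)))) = 665/14256 = 0.05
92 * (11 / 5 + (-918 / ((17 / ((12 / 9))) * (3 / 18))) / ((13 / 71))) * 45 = -126863676/13 = -9758744.31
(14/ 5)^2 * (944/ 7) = 26432/25 = 1057.28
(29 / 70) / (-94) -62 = -62.00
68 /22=34/11 = 3.09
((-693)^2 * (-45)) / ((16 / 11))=-237723255/16 = -14857703.44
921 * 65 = 59865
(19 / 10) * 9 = 171/10 = 17.10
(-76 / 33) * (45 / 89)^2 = -0.59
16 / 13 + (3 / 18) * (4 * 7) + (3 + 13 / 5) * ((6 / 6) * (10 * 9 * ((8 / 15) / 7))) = 8638/195 = 44.30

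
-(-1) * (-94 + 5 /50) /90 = -313/300 = -1.04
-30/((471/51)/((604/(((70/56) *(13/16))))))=-3942912/2041 = -1931.85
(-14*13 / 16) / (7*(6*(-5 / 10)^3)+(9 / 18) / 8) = 2.19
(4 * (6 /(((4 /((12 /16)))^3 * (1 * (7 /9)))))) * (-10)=-3645/1792 = -2.03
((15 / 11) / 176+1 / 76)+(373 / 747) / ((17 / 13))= 188131147/467120016 = 0.40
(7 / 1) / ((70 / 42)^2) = 63/25 = 2.52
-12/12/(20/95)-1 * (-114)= 437/4 = 109.25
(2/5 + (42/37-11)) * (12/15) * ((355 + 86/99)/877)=-246757924/80311275 = -3.07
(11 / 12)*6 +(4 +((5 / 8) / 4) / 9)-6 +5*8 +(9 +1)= 15413/288 = 53.52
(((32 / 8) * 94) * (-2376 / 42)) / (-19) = 148896/133 = 1119.52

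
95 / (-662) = -95/662 = -0.14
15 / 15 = 1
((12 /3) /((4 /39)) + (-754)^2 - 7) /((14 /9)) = 2558466/7 = 365495.14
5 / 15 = 1/3 = 0.33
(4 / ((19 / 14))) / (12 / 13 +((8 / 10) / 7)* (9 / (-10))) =63700/17727 = 3.59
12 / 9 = 4/3 = 1.33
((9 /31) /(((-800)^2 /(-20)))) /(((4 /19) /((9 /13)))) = -1539/51584000 = 0.00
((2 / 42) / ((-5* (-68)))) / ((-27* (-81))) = 1/15615180 = 0.00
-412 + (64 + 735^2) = 539877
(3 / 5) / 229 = 3/1145 = 0.00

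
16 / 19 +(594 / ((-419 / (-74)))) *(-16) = -13355920/7961 = -1677.67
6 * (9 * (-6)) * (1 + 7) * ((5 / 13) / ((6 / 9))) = -19440/13 = -1495.38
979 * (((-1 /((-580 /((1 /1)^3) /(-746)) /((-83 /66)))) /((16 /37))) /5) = 101947987/139200 = 732.38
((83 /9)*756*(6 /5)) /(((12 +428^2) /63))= 658854/228995 = 2.88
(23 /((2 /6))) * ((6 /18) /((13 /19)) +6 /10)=75.02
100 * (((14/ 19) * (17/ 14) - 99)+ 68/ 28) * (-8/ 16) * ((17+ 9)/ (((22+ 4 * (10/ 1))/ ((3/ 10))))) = 601.84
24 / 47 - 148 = -6932/47 = -147.49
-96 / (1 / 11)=-1056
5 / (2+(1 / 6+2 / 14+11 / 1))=210/559 = 0.38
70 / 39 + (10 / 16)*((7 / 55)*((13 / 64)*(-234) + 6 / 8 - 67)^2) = 329585123/319488 = 1031.60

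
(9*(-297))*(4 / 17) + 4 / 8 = -21367/34 = -628.44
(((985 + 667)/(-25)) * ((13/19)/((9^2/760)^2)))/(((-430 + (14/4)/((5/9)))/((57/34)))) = 130574080/8290917 = 15.75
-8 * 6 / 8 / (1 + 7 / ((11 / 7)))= -11/10 = -1.10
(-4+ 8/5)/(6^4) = -1/540 = 0.00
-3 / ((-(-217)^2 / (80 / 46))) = 120/1083047 = 0.00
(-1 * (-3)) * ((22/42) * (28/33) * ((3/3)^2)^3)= 4/3 = 1.33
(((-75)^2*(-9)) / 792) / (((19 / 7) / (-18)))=354375/836 = 423.89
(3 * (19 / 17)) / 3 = 19/17 = 1.12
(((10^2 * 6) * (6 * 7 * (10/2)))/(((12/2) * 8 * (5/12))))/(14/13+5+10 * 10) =11700/197 = 59.39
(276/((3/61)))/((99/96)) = 179584/33 = 5441.94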